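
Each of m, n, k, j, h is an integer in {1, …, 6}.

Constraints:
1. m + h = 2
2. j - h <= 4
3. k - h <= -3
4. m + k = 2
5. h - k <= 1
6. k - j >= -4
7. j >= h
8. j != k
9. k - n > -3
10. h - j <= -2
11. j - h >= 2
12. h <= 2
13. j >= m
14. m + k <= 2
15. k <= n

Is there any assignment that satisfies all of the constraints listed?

Constraints 3, 6, and 11 give j − h ≥ 2, h − k ≥ 3, k − j ≥ -4.
Adding all 3 inequalities: the left sides telescope to 0, and the right sides sum to 2 + 3 + (-4) = 1. So 0 ≥ 1, which is false.

Unsatisfiable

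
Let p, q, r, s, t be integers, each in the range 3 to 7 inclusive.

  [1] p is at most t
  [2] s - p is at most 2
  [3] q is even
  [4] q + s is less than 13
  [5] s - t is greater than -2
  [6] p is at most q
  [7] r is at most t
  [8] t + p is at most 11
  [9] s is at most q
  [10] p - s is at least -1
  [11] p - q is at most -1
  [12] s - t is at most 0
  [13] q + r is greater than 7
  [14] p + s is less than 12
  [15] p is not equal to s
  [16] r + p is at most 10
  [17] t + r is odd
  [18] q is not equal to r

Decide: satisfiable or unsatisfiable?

The assignment p = 5, q = 6, r = 3, s = 6, t = 6 works:
  constraint 2 holds since s - p = 1.
  constraint 4 holds since q + s = 12.
  constraint 5 holds since s - t = 0.
The rest check out directly.

Satisfiable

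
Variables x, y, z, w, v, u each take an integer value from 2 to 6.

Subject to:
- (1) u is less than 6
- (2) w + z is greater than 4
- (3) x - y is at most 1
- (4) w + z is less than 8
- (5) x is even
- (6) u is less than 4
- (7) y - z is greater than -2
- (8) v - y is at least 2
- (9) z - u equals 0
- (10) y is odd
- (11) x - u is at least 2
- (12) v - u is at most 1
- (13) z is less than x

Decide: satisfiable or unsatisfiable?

Unsatisfiable

Constraints 3, 8, 11, and 12 give v − y ≥ 2, y − x ≥ -1, x − u ≥ 2, u − v ≥ -1.
Adding all 4 inequalities: the left sides telescope to 0, and the right sides sum to 2 + (-1) + 2 + (-1) = 2. So 0 ≥ 2, which is false.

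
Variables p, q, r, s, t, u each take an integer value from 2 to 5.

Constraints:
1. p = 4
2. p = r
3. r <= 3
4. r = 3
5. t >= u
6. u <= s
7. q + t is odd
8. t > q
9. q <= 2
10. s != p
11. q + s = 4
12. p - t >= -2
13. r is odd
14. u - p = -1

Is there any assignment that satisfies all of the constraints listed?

Unsatisfiable

Constraint 1 fixes p = 4 and constraint 4 fixes r = 3, but constraint 2 requires p = r. Since 4 ≠ 3, contradiction.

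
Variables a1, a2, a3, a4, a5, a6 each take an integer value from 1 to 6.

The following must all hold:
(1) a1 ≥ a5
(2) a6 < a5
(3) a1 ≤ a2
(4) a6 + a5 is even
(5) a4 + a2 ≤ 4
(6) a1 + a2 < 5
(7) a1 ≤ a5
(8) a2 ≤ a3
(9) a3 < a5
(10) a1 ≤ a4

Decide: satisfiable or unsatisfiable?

Constraints 1, 3, 8, and 9 give a5 ≤ a1, a1 ≤ a2, a2 ≤ a3, a3 < a5. Chaining: a5 ≤ a1 ≤ a2 ≤ a3 < a5, which forces a5 < a5 — impossible.

Unsatisfiable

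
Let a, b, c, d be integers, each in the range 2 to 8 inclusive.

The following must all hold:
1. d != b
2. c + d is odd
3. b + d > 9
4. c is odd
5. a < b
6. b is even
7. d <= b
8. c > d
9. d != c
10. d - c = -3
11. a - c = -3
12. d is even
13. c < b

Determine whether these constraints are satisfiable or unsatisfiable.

The assignment a = 2, b = 8, c = 5, d = 2 works:
  constraint 3 holds since b + d = 10.
  constraint 10 holds since d - c = -3.
The rest check out directly.

Satisfiable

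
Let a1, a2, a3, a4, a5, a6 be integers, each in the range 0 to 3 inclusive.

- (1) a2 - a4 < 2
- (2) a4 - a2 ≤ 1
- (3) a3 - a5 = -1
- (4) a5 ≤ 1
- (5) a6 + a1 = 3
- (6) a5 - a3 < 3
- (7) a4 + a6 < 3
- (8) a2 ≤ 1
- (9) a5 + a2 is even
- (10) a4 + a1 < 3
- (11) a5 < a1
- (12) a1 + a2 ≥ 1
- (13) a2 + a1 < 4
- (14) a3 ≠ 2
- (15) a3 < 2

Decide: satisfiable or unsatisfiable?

The assignment a1 = 2, a2 = 1, a3 = 0, a4 = 0, a5 = 1, a6 = 1 works:
  constraint 1 holds since a2 - a4 = 1.
  constraint 2 holds since a4 - a2 = -1.
The rest check out directly.

Satisfiable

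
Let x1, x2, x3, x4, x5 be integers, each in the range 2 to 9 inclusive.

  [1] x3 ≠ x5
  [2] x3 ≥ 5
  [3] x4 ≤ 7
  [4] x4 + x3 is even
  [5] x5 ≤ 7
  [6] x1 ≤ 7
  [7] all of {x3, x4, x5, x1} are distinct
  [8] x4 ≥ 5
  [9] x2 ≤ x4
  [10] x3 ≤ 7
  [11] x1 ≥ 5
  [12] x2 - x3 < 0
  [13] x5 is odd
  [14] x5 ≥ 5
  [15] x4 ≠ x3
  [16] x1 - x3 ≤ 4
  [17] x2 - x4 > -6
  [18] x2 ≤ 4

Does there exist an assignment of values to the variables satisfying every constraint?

Constraints 2, 3, 5, 6, 8, 10, 11, and 14 confine each of x3, x4, x5, x1 to the 3 values {5, …, 7}.
Constraint 7 requires all 4 of them to be distinct, but only 3 values are available — impossible by the pigeonhole principle.

Unsatisfiable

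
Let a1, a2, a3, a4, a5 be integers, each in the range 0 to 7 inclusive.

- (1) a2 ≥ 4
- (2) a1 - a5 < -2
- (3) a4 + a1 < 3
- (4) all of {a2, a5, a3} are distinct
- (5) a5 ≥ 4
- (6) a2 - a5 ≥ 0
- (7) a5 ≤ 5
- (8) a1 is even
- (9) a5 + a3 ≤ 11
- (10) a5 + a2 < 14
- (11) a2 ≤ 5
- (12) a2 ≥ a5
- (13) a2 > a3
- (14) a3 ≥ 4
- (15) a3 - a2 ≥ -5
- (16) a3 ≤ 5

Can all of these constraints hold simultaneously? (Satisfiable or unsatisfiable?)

Constraints 1, 5, 7, 11, 14, and 16 confine each of a2, a5, a3 to the 2 values {4, 5}.
Constraint 4 requires all 3 of them to be distinct, but only 2 values are available — impossible by the pigeonhole principle.

Unsatisfiable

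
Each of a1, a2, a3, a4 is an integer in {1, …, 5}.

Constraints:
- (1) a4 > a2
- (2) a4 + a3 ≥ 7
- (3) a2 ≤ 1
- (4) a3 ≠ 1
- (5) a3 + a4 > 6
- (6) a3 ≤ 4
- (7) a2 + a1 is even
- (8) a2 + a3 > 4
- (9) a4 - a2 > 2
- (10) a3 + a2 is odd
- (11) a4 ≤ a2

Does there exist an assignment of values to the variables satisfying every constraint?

Unsatisfiable

From constraints 3 and 11: a4 ≤ a2 ≤ 1. From constraint 6: a3 ≤ 4. Hence a4 + a3 ≤ 5. But constraint 2 requires a4 + a3 ≥ 7, and 7 > 5. Contradiction.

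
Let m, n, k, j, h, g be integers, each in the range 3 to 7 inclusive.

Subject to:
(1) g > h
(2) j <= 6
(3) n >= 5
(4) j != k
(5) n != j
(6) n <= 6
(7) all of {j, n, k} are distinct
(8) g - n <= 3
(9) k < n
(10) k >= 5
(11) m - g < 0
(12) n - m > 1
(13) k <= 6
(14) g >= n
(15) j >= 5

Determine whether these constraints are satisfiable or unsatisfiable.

Unsatisfiable

Constraints 2, 3, 6, 10, 13, and 15 confine each of j, n, k to the 2 values {5, 6}.
Constraint 7 requires all 3 of them to be distinct, but only 2 values are available — impossible by the pigeonhole principle.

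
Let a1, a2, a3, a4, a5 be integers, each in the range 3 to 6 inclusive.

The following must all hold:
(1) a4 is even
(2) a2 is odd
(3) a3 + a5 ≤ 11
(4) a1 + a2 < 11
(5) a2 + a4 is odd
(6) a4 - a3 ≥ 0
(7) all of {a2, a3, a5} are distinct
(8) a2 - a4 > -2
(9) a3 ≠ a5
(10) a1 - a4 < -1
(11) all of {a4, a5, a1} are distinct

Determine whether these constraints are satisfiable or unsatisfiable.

Satisfiable

The assignment a1 = 3, a2 = 5, a3 = 6, a4 = 6, a5 = 4 works:
  constraint 3 holds since a3 + a5 = 10.
  constraint 4 holds since a1 + a2 = 8.
  constraint 6 holds since a4 - a3 = 0.
The rest check out directly.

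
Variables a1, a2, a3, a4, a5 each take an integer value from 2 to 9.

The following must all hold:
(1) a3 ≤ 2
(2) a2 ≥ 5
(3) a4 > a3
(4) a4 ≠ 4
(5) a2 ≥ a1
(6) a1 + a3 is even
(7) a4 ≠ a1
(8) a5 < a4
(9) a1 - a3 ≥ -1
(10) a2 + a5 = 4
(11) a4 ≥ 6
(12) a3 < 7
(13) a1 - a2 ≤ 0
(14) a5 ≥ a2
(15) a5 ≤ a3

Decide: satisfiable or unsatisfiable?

Unsatisfiable

From constraints 2 and 14: a5 ≥ a2 and a2 ≥ 5, so a5 ≥ 5. From constraints 1 and 15: a5 ≤ a3 and a3 ≤ 2, so a5 ≤ 2. But 2 < 5, so no value of a5 works.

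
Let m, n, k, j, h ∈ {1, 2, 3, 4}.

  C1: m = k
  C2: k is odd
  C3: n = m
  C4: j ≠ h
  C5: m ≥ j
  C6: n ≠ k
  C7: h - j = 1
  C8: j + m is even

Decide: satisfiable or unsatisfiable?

From constraints 1 and 3, n = m = k, so n = k. But constraint 6 says n ≠ k. Contradiction.

Unsatisfiable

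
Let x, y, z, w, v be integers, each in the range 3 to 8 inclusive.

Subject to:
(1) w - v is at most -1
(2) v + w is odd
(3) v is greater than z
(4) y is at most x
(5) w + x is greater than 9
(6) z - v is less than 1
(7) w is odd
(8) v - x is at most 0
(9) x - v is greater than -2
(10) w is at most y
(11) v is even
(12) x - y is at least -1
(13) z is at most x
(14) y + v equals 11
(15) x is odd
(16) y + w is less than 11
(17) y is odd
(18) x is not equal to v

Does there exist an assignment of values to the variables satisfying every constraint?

The assignment x = 7, y = 5, z = 5, w = 3, v = 6 works:
  constraint 1 holds since w - v = -3.
  constraint 5 holds since w + x = 10.
The rest check out directly.

Satisfiable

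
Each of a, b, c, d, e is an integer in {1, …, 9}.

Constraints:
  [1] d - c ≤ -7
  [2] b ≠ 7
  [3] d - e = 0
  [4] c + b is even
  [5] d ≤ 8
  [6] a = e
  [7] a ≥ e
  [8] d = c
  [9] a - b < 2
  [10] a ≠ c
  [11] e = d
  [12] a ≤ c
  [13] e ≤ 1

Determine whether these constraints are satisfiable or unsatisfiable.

From constraints 6, 8, and 11, a = e = d = c, so a = c. But constraint 10 says a ≠ c. Contradiction.

Unsatisfiable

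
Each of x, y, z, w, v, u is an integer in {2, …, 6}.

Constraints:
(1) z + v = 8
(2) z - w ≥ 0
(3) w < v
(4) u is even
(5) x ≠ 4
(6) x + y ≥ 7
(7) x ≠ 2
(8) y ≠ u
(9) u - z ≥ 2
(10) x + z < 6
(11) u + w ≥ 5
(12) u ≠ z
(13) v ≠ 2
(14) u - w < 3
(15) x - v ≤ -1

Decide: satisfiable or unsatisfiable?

Satisfiable

One satisfying assignment is x = 3, y = 6, z = 2, w = 2, v = 6, u = 4.
For the less obvious constraints — constraint 1: z + v = 8; constraint 2: z - w = 0 — and the others hold by inspection.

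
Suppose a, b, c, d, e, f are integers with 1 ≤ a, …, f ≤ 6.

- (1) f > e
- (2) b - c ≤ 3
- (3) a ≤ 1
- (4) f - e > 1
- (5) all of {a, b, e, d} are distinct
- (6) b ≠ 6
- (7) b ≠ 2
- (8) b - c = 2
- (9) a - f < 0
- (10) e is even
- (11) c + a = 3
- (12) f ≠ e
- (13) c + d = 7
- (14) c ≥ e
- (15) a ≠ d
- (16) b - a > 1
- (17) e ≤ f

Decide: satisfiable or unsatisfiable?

Try a = 1, b = 4, c = 2, d = 5, e = 2, f = 4.
Check constraint 2: b - c = 2; constraint 4: f - e = 2. The remaining constraints are straightforward to verify.

Satisfiable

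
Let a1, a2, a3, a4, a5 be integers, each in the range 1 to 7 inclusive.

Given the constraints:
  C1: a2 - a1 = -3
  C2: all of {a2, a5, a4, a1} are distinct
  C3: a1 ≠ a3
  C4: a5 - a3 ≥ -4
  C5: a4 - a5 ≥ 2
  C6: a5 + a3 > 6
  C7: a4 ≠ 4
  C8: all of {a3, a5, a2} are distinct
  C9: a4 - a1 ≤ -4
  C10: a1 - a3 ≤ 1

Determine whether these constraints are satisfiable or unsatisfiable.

Constraints 4, 5, 9, and 10 give a5 − a3 ≥ -4, a3 − a1 ≥ -1, a1 − a4 ≥ 4, a4 − a5 ≥ 2.
Adding all 4 inequalities: the left sides telescope to 0, and the right sides sum to (-4) + (-1) + 4 + 2 = 1. So 0 ≥ 1, which is false.

Unsatisfiable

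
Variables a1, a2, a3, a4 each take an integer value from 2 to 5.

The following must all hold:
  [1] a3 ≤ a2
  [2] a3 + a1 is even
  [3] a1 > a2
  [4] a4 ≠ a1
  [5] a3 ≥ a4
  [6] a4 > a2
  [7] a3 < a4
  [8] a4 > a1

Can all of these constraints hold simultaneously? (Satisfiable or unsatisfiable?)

Constraints 1, 3, 5, and 8 give a1 < a4, a4 ≤ a3, a3 ≤ a2, a2 < a1. Chaining: a1 < a4 ≤ a3 ≤ a2 < a1, which forces a1 < a1 — impossible.

Unsatisfiable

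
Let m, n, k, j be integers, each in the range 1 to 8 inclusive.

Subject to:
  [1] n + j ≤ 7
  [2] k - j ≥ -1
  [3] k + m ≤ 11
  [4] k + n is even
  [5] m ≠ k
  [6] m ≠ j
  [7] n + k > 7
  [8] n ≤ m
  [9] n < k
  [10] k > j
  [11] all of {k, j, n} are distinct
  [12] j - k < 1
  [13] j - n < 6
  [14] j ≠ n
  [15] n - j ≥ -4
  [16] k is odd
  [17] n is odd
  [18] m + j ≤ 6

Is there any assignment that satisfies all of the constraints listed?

Setting (m, n, k, j) = (1, 1, 7, 5) satisfies everything: constraint 1: n + j = 6; constraint 2: k - j = 2, and the others follow.

Satisfiable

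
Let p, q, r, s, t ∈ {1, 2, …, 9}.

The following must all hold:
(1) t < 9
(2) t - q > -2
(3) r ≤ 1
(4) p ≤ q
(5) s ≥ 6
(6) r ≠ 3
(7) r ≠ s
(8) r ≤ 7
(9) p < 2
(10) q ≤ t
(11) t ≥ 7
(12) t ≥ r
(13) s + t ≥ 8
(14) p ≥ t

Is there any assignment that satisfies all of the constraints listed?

From constraints 11 and 14: p ≥ t and t ≥ 7, so p ≥ 7. From constraint 9: p ≤ 1. But 1 < 7, so no value of p works.

Unsatisfiable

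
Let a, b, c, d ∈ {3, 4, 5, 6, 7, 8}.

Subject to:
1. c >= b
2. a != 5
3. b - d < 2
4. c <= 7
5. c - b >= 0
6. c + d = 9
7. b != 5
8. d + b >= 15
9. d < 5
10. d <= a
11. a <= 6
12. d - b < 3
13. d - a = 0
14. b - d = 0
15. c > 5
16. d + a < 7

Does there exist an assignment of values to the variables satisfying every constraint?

From constraints 10 and 11: d ≤ a ≤ 6. From constraints 1 and 4: b ≤ c ≤ 7. Hence d + b ≤ 13. But constraint 8 requires d + b ≥ 15, and 15 > 13. Contradiction.

Unsatisfiable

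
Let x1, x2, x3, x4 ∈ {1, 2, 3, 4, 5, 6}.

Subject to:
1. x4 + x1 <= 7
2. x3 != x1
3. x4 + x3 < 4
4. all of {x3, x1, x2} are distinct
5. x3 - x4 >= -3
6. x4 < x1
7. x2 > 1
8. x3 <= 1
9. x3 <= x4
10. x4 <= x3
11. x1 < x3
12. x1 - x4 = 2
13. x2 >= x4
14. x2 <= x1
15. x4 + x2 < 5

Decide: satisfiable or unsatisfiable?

Constraints 9, 11, 13, and 14 give x3 ≤ x4, x4 ≤ x2, x2 ≤ x1, x1 < x3. Chaining: x3 ≤ x4 ≤ x2 ≤ x1 < x3, which forces x3 < x3 — impossible.

Unsatisfiable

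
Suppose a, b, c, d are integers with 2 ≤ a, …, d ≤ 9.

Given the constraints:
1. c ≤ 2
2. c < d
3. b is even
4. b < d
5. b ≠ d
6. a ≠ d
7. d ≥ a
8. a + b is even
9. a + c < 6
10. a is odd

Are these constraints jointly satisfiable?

Unsatisfiable

Constraint 10 makes a odd and constraint 3 makes b even, so a + b must be odd. Constraint 8 says a + b is even — contradiction.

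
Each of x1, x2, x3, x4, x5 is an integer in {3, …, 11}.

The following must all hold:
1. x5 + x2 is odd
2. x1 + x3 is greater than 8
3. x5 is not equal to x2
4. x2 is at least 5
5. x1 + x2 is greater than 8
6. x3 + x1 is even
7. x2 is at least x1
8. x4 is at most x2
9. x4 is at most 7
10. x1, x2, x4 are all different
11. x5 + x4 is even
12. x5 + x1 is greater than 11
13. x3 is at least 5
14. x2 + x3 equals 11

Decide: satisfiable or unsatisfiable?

Satisfiable

The assignment x1 = 5, x2 = 6, x3 = 5, x4 = 3, x5 = 9 works:
  constraint 2 holds since x1 + x3 = 10.
  constraint 5 holds since x1 + x2 = 11.
The rest check out directly.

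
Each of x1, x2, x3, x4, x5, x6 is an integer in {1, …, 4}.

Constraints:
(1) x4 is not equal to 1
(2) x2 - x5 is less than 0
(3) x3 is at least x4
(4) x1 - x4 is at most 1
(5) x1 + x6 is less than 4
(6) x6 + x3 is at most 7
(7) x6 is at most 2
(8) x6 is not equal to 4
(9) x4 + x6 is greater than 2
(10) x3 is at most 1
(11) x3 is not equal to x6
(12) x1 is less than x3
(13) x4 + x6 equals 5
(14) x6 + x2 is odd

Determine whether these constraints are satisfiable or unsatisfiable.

Unsatisfiable

From constraints 3 and 10: x4 ≤ x3 ≤ 1. From constraint 7: x6 ≤ 2. Hence x4 + x6 ≤ 3. But constraint 13 requires x4 + x6 = 5, and 5 > 3. Contradiction.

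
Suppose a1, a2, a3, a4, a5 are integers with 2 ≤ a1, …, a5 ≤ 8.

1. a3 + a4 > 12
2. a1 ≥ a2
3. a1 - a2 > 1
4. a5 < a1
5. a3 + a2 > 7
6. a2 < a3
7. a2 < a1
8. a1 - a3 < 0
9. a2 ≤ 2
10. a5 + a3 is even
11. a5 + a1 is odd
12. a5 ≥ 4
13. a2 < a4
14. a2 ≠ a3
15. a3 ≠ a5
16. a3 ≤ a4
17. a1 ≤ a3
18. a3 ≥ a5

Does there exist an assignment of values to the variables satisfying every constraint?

One satisfying assignment is a1 = 6, a2 = 2, a3 = 7, a4 = 8, a5 = 5.
For the less obvious constraints — constraint 1: a3 + a4 = 15; constraint 3: a1 - a2 = 4 — and the others hold by inspection.

Satisfiable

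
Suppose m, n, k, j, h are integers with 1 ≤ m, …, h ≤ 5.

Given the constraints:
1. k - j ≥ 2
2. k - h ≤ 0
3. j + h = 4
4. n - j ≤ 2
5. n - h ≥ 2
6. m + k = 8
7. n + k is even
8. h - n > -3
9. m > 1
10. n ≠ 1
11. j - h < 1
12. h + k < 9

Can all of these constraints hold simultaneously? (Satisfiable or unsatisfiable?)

Unsatisfiable

Constraints 1, 2, 4, and 5 give j − n ≥ -2, n − h ≥ 2, h − k ≥ 0, k − j ≥ 2.
Adding all 4 inequalities: the left sides telescope to 0, and the right sides sum to (-2) + 2 + 0 + 2 = 2. So 0 ≥ 2, which is false.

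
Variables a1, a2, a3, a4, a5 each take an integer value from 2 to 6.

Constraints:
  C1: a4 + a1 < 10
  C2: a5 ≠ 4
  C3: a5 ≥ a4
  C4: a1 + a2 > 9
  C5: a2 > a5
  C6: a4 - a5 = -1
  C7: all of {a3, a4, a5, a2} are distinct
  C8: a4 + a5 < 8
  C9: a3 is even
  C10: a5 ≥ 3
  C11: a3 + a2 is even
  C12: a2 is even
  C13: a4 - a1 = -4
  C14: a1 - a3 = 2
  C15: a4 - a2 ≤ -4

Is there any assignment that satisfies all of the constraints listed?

Take a1 = 6, a2 = 6, a3 = 4, a4 = 2, a5 = 3. Then constraint 1: a4 + a1 = 8; constraint 4: a1 + a2 = 12, and every other listed constraint is also met.

Satisfiable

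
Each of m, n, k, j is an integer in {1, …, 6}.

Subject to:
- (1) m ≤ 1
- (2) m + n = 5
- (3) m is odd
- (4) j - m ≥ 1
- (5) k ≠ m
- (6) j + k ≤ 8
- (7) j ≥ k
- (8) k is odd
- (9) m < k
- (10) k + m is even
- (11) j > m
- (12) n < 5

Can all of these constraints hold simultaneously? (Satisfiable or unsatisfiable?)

Satisfiable

The assignment m = 1, n = 4, k = 3, j = 4 works:
  constraint 2 holds since m + n = 5.
  constraint 4 holds since j - m = 3.
  constraint 6 holds since j + k = 7.
The rest check out directly.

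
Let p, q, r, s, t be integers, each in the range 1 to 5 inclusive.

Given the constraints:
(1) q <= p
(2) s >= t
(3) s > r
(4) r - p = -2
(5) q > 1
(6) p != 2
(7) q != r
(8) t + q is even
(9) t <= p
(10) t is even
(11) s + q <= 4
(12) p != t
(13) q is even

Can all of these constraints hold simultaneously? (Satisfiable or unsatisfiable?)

Satisfiable

Take p = 3, q = 2, r = 1, s = 2, t = 2. Then constraint 4: r - p = -2; constraint 11: s + q = 4, and every other listed constraint is also met.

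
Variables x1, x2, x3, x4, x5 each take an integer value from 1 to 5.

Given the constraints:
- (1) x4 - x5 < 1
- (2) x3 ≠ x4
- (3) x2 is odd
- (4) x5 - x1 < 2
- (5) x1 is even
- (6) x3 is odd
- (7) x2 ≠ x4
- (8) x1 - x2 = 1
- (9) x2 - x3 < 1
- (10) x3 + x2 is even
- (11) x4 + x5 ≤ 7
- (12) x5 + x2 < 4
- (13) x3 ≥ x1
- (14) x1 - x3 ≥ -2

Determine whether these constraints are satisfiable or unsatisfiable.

Satisfiable

The assignment x1 = 2, x2 = 1, x3 = 3, x4 = 2, x5 = 2 works:
  constraint 1 holds since x4 - x5 = 0.
  constraint 4 holds since x5 - x1 = 0.
The rest check out directly.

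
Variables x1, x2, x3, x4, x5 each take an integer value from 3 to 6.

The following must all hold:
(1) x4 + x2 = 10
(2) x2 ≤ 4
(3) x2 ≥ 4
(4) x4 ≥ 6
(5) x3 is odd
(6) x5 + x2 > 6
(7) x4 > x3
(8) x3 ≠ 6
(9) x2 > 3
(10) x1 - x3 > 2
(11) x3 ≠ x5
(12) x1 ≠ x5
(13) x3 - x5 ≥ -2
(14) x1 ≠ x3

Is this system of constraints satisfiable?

Satisfiable

Try x1 = 6, x2 = 4, x3 = 3, x4 = 6, x5 = 4.
Check constraint 1: x4 + x2 = 10; constraint 6: x5 + x2 = 8. The remaining constraints are straightforward to verify.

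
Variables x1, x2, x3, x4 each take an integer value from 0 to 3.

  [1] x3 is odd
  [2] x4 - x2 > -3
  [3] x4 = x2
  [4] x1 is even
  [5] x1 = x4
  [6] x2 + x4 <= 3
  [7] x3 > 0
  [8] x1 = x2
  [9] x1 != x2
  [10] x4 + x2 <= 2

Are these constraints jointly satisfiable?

From constraints 3 and 5, x1 = x4 = x2, so x1 = x2. But constraint 9 says x1 ≠ x2. Contradiction.

Unsatisfiable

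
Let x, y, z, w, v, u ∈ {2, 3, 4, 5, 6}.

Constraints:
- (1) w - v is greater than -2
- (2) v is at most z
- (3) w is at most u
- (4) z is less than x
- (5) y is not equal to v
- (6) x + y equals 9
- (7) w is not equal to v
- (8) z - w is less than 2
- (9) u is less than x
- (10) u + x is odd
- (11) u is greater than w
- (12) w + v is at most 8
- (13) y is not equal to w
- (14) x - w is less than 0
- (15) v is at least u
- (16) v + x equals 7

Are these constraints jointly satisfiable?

Constraints 2, 4, 11, 14, and 15 give x < w, w < u, u ≤ v, v ≤ z, z < x. Chaining: x < w < u ≤ v ≤ z < x, which forces x < x — impossible.

Unsatisfiable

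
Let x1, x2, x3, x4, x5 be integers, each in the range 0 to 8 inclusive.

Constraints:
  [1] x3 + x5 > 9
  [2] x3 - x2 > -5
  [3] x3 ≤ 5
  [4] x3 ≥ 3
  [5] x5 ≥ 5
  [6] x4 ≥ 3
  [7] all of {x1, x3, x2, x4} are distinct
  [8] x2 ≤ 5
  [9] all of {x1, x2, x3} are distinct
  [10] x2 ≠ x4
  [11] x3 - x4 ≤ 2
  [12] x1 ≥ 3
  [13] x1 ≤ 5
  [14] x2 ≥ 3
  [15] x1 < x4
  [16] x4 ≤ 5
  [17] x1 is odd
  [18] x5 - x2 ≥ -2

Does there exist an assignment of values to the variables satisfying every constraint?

Constraints 3, 4, 6, 8, 12, 13, 14, and 16 confine each of x1, x3, x2, x4 to the 3 values {3, …, 5}.
Constraint 7 requires all 4 of them to be distinct, but only 3 values are available — impossible by the pigeonhole principle.

Unsatisfiable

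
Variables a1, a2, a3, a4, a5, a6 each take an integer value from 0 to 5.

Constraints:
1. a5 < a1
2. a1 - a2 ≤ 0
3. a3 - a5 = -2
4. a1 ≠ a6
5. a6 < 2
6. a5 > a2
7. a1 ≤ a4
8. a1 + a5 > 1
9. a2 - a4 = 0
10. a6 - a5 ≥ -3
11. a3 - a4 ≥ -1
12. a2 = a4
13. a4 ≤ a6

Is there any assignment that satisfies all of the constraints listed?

Constraints 1, 2, and 6 give a1 ≤ a2, a2 < a5, a5 < a1. Chaining: a1 ≤ a2 < a5 < a1, which forces a1 < a1 — impossible.

Unsatisfiable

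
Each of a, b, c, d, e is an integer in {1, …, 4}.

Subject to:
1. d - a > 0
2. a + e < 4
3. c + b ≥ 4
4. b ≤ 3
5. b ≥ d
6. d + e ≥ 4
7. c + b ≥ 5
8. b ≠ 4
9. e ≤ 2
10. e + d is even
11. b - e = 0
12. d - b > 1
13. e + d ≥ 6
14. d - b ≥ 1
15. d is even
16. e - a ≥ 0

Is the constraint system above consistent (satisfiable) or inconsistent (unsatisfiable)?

From constraint 9: e ≤ 2. From constraints 4 and 5: d ≤ b ≤ 3. Hence e + d ≤ 5. But constraint 13 requires e + d ≥ 6, and 6 > 5. Contradiction.

Unsatisfiable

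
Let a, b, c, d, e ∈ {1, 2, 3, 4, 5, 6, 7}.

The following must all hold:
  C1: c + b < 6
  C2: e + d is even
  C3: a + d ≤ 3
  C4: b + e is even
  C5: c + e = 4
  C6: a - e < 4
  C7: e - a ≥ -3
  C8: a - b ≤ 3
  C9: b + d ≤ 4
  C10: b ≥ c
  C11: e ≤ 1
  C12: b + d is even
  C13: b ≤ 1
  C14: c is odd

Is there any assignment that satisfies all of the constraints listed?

From constraints 10 and 13: c ≤ b ≤ 1. From constraint 11: e ≤ 1. Hence c + e ≤ 2. But constraint 5 requires c + e = 4, and 4 > 2. Contradiction.

Unsatisfiable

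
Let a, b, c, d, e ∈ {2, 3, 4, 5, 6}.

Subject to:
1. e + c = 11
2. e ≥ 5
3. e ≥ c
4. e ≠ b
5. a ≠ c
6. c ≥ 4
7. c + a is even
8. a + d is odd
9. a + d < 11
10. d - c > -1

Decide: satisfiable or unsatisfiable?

Take a = 3, b = 3, c = 5, d = 6, e = 6. Then constraint 1: e + c = 11; constraint 9: a + d = 9; constraint 10: d - c = 1, and every other listed constraint is also met.

Satisfiable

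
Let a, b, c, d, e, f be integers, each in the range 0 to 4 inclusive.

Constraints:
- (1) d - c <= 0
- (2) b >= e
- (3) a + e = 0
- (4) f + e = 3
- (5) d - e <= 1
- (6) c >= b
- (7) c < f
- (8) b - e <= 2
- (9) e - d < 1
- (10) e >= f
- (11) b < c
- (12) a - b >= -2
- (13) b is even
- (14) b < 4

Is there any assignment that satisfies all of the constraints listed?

Unsatisfiable

Constraints 2, 7, 10, and 11 give c < f, f ≤ e, e ≤ b, b < c. Chaining: c < f ≤ e ≤ b < c, which forces c < c — impossible.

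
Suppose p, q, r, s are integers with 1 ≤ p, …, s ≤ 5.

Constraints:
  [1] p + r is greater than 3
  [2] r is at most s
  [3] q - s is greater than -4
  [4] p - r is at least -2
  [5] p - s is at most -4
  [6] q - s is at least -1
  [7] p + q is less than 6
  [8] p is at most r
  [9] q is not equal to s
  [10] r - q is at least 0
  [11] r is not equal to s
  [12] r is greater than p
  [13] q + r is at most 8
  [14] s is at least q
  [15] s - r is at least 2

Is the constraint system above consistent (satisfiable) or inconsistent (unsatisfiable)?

Unsatisfiable

Constraints 4, 5, 6, and 10 give p − r ≥ -2, r − q ≥ 0, q − s ≥ -1, s − p ≥ 4.
Adding all 4 inequalities: the left sides telescope to 0, and the right sides sum to (-2) + 0 + (-1) + 4 = 1. So 0 ≥ 1, which is false.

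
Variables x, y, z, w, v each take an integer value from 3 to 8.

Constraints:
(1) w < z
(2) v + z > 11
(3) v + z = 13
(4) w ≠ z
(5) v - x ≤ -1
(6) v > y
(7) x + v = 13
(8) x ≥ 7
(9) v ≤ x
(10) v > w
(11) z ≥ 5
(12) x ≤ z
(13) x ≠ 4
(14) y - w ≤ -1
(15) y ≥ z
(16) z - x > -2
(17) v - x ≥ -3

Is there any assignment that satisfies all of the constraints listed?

Unsatisfiable

Constraints 5, 10, 12, 14, and 15 give y < w, w < v, v < x, x ≤ z, z ≤ y. Chaining: y < w < v < x ≤ z ≤ y, which forces y < y — impossible.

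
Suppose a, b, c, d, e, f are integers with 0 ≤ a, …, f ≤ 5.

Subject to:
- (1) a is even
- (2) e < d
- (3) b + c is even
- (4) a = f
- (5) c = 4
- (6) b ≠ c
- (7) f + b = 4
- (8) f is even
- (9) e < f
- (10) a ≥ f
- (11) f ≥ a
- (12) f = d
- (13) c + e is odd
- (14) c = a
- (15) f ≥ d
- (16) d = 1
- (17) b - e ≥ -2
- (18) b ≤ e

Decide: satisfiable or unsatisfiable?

Unsatisfiable

Constraint 5 fixes c = 4 and constraint 16 fixes d = 1. Constraints 4, 12, and 14 give c = a = f = d, so c = d. But 4 ≠ 1 — contradiction.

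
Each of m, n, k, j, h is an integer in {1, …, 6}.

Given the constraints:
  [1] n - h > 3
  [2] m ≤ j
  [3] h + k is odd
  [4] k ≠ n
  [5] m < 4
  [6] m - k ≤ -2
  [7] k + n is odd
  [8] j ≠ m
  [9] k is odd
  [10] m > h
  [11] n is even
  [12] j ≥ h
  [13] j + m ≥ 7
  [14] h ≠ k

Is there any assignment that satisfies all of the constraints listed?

Satisfiable

Take m = 3, n = 6, k = 5, j = 6, h = 2. Then constraint 1: n - h = 4; constraint 6: m - k = -2, and every other listed constraint is also met.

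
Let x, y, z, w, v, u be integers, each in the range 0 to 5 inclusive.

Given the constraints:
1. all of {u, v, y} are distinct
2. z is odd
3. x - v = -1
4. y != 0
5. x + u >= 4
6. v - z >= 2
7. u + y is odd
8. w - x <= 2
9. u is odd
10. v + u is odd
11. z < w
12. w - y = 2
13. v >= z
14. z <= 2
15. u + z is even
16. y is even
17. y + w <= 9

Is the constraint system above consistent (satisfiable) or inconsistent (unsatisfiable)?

Satisfiable

The assignment x = 3, y = 2, z = 1, w = 4, v = 4, u = 1 works:
  constraint 3 holds since x - v = -1.
  constraint 5 holds since x + u = 4.
The rest check out directly.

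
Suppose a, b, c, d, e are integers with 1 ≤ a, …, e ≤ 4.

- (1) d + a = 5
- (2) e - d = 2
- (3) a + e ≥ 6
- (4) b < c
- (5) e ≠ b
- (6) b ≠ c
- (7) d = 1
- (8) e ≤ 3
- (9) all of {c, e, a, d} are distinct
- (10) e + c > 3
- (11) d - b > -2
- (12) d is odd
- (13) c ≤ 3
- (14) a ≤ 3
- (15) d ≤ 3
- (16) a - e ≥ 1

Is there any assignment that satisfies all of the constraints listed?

Constraints 8, 13, 14, and 15 confine each of c, e, a, d to the 3 values {1, …, 3} (the domain already gives each ≥ 1).
Constraint 9 requires all 4 of them to be distinct, but only 3 values are available — impossible by the pigeonhole principle.

Unsatisfiable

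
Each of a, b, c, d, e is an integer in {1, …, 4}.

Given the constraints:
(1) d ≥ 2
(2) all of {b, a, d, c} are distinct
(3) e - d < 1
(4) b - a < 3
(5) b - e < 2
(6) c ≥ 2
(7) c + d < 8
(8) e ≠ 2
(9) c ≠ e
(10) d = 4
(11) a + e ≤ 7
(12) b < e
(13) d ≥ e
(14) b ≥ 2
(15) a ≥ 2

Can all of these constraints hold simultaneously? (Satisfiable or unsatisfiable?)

Constraints 1, 6, 14, and 15 confine each of b, a, d, c to the 3 values {2, …, 4} (the domain already gives each ≤ 4).
Constraint 2 requires all 4 of them to be distinct, but only 3 values are available — impossible by the pigeonhole principle.

Unsatisfiable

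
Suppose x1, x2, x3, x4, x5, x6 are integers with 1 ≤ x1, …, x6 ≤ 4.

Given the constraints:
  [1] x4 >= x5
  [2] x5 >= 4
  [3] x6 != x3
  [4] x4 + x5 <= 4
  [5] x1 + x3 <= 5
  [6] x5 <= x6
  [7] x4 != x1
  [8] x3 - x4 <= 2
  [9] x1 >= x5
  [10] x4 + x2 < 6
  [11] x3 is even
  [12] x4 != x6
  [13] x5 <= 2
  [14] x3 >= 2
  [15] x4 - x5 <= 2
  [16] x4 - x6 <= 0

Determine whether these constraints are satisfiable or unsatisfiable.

Unsatisfiable

From constraints 2 and 9: x1 ≥ x5 ≥ 4. From constraint 14: x3 ≥ 2. Hence x1 + x3 ≥ 6. But constraint 5 requires x1 + x3 ≤ 5, and 5 < 6. Contradiction.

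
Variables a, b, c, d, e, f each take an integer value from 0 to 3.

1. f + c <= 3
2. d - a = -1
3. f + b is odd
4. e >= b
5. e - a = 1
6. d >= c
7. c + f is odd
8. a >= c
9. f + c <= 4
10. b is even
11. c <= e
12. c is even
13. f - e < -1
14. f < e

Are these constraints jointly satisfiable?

Satisfiable

Try a = 2, b = 0, c = 0, d = 1, e = 3, f = 1.
Check constraint 1: f + c = 1; constraint 2: d - a = -1. The remaining constraints are straightforward to verify.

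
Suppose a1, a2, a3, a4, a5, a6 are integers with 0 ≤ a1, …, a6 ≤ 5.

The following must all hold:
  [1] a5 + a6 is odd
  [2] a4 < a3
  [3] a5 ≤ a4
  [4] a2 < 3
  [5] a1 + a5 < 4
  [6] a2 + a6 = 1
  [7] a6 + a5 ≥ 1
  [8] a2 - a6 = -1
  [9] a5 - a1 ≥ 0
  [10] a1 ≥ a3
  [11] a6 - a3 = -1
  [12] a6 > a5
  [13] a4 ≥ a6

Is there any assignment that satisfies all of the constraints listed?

Constraints 2, 9, 10, 12, and 13 give a1 ≤ a5, a5 < a6, a6 ≤ a4, a4 < a3, a3 ≤ a1. Chaining: a1 ≤ a5 < a6 ≤ a4 < a3 ≤ a1, which forces a1 < a1 — impossible.

Unsatisfiable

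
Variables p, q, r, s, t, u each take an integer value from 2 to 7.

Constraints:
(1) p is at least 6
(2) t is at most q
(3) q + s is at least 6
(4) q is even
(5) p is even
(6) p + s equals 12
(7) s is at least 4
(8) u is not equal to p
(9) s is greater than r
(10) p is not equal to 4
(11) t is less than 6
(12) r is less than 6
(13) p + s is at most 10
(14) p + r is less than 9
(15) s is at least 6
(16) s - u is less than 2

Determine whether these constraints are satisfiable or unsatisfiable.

From constraint 1: p ≥ 6. From constraint 15: s ≥ 6. Hence p + s ≥ 12. But constraint 13 requires p + s ≤ 10, and 10 < 12. Contradiction.

Unsatisfiable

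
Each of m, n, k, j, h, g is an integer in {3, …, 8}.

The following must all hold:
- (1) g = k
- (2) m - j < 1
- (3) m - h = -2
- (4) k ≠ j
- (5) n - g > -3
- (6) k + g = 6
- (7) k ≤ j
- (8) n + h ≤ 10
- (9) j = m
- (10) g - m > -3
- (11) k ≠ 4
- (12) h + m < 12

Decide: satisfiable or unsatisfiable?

Satisfiable

Try m = 4, n = 3, k = 3, j = 4, h = 6, g = 3.
Check constraint 2: m - j = 0; constraint 3: m - h = -2. The remaining constraints are straightforward to verify.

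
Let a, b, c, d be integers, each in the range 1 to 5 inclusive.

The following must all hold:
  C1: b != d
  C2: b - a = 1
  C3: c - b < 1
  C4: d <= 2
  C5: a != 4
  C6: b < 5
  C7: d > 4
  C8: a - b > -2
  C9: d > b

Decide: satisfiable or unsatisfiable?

From constraint 7: d ≥ 5. From constraint 4: d ≤ 2. But 2 < 5, so no value of d works.

Unsatisfiable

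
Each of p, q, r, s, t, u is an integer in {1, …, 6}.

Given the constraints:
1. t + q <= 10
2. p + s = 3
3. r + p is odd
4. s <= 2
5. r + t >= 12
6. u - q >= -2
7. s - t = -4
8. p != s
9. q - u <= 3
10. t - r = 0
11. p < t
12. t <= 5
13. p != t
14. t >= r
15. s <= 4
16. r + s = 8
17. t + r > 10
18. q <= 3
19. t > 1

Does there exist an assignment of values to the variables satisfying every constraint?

From constraints 12 and 14: r ≤ t ≤ 5. From constraint 4: s ≤ 2. Hence r + s ≤ 7. But constraint 16 requires r + s = 8, and 8 > 7. Contradiction.

Unsatisfiable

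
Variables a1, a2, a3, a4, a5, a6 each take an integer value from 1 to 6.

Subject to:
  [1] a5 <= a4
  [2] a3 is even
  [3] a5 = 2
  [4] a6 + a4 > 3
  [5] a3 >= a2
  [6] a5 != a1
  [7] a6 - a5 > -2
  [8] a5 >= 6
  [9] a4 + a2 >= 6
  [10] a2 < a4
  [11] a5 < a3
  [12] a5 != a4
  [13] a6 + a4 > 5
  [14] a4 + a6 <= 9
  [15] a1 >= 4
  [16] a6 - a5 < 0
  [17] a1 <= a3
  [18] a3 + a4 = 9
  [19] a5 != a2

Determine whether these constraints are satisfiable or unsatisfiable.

From constraints 15 and 17: a3 ≥ a1 ≥ 4. From constraints 1 and 8: a4 ≥ a5 ≥ 6. Hence a3 + a4 ≥ 10. But constraint 18 requires a3 + a4 = 9, and 9 < 10. Contradiction.

Unsatisfiable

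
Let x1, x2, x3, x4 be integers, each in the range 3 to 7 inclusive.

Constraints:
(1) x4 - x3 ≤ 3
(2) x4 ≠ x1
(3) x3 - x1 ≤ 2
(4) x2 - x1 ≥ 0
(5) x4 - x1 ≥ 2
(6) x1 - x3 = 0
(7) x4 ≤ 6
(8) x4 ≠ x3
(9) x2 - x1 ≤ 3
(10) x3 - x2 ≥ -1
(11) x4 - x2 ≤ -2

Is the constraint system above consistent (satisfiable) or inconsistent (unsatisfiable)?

Constraints 3, 5, 10, and 11 give x1 − x3 ≥ -2, x3 − x2 ≥ -1, x2 − x4 ≥ 2, x4 − x1 ≥ 2.
Adding all 4 inequalities: the left sides telescope to 0, and the right sides sum to (-2) + (-1) + 2 + 2 = 1. So 0 ≥ 1, which is false.

Unsatisfiable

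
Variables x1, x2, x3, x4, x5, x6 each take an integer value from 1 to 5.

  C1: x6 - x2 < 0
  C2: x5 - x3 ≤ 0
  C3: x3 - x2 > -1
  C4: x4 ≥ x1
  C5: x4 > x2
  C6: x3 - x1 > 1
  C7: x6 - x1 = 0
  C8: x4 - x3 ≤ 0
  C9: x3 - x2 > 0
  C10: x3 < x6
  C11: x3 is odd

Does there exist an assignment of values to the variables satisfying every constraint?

Unsatisfiable

Constraints 1, 5, 8, and 10 give x4 ≤ x3, x3 < x6, x6 < x2, x2 < x4. Chaining: x4 ≤ x3 < x6 < x2 < x4, which forces x4 < x4 — impossible.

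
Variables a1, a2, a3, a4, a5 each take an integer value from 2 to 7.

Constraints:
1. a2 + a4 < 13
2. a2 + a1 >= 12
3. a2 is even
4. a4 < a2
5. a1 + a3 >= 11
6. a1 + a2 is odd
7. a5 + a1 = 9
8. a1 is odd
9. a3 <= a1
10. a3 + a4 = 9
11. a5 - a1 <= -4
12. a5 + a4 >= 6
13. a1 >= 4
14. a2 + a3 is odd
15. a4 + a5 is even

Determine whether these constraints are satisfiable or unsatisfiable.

The assignment a1 = 7, a2 = 6, a3 = 5, a4 = 4, a5 = 2 works:
  constraint 1 holds since a2 + a4 = 10.
  constraint 2 holds since a2 + a1 = 13.
  constraint 5 holds since a1 + a3 = 12.
The rest check out directly.

Satisfiable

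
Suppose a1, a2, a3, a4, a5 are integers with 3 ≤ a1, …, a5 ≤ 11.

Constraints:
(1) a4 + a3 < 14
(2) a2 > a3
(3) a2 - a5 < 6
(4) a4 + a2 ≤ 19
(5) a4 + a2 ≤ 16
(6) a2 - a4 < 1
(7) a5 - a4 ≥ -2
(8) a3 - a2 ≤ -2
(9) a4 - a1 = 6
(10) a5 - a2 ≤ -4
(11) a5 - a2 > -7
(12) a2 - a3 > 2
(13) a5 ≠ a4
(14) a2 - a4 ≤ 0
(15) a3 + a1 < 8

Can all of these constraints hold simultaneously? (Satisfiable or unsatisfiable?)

Constraints 7, 10, and 14 give a5 − a4 ≥ -2, a4 − a2 ≥ 0, a2 − a5 ≥ 4.
Adding all 3 inequalities: the left sides telescope to 0, and the right sides sum to (-2) + 0 + 4 = 2. So 0 ≥ 2, which is false.

Unsatisfiable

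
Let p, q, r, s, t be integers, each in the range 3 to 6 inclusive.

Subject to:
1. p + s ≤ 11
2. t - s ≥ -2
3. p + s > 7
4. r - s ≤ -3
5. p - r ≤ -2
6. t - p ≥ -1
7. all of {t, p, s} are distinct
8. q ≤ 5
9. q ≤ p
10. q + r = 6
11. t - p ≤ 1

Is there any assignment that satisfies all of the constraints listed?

Unsatisfiable

Constraints 2, 4, 5, and 11 give r − p ≥ 2, p − t ≥ -1, t − s ≥ -2, s − r ≥ 3.
Adding all 4 inequalities: the left sides telescope to 0, and the right sides sum to 2 + (-1) + (-2) + 3 = 2. So 0 ≥ 2, which is false.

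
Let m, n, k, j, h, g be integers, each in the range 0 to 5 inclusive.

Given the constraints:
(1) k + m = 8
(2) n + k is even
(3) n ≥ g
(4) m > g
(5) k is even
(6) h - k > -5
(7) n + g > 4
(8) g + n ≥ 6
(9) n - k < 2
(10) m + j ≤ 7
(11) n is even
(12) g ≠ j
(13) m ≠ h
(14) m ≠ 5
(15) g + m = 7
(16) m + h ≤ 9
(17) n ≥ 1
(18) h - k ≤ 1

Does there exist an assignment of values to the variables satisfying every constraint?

Try m = 4, n = 4, k = 4, j = 2, h = 2, g = 3.
Check constraint 1: k + m = 8; constraint 6: h - k = -2. The remaining constraints are straightforward to verify.

Satisfiable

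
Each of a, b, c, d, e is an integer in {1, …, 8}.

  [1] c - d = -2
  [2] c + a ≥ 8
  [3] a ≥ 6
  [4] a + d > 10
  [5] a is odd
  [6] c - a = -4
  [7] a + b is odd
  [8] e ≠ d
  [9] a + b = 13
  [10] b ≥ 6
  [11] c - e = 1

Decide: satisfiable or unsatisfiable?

Satisfiable

Try a = 7, b = 6, c = 3, d = 5, e = 2.
Check constraint 1: c - d = -2; constraint 2: c + a = 10; constraint 4: a + d = 12. The remaining constraints are straightforward to verify.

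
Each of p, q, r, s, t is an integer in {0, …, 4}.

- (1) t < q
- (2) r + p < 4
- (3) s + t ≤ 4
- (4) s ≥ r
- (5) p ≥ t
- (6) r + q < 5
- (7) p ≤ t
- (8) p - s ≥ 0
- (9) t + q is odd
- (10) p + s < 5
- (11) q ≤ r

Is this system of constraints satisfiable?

Constraints 1, 4, 7, 8, and 11 give r ≤ s, s ≤ p, p ≤ t, t < q, q ≤ r. Chaining: r ≤ s ≤ p ≤ t < q ≤ r, which forces r < r — impossible.

Unsatisfiable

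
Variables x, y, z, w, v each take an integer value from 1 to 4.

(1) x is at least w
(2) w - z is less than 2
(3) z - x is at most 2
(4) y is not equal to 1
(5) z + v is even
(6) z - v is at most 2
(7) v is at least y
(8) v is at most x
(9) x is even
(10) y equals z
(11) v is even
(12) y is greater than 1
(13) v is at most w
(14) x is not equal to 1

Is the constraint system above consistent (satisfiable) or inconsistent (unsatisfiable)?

Setting (x, y, z, w, v) = (4, 4, 4, 4, 4) satisfies everything: constraint 2: w - z = 0; constraint 3: z - x = 0; constraint 6: z - v = 0, and the others follow.

Satisfiable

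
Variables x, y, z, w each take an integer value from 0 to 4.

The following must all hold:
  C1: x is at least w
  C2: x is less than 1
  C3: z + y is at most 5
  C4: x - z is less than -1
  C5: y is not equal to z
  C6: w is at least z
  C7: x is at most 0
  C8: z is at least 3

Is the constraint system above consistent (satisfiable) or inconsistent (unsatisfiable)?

Unsatisfiable

From constraints 6 and 8: w ≥ z and z ≥ 3, so w ≥ 3. From constraints 1 and 7: w ≤ x and x ≤ 0, so w ≤ 0. But 0 < 3, so no value of w works.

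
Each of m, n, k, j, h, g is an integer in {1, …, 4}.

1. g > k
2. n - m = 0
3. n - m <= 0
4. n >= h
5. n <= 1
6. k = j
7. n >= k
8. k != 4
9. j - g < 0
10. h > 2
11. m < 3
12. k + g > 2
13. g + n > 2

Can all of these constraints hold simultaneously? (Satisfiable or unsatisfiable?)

Unsatisfiable

From constraint 10: h ≥ 3. From constraints 4 and 5: h ≤ n and n ≤ 1, so h ≤ 1. But 1 < 3, so no value of h works.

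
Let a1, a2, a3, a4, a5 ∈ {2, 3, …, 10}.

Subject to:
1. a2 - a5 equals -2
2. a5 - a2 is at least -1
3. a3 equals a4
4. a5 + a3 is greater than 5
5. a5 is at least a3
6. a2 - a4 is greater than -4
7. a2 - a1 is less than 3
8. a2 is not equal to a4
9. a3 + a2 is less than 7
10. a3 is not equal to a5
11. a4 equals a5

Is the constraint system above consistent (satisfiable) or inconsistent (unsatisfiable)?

From constraints 3 and 11, a3 = a4 = a5, so a3 = a5. But constraint 10 says a3 ≠ a5. Contradiction.

Unsatisfiable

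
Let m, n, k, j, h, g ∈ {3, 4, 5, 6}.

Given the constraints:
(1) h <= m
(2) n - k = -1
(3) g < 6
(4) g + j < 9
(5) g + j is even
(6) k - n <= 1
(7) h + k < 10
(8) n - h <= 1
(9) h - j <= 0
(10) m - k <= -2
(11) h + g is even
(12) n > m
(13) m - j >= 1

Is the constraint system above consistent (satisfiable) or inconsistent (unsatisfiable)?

Unsatisfiable

Constraints 6, 8, 9, 10, and 13 give h − n ≥ -1, n − k ≥ -1, k − m ≥ 2, m − j ≥ 1, j − h ≥ 0.
Adding all 5 inequalities: the left sides telescope to 0, and the right sides sum to (-1) + (-1) + 2 + 1 + 0 = 1. So 0 ≥ 1, which is false.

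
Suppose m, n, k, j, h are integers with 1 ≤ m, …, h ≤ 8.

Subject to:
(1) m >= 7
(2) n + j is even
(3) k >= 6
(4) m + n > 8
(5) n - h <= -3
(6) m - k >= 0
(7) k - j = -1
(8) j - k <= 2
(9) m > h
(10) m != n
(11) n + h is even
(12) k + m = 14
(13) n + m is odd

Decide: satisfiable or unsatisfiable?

Take m = 8, n = 1, k = 6, j = 7, h = 7. Then constraint 4: m + n = 9; constraint 5: n - h = -6; constraint 6: m - k = 2, and every other listed constraint is also met.

Satisfiable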